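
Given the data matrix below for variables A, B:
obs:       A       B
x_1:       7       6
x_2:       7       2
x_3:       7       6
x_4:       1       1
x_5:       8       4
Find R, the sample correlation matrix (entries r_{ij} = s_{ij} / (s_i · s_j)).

Step 1 — column means:
  mean(A) = (7 + 7 + 7 + 1 + 8) / 5 = 30/5 = 6
  mean(B) = (6 + 2 + 6 + 1 + 4) / 5 = 19/5 = 3.8

Step 2 — sample variances and covariances s[i,j] = (1/(n-1)) · Σ_k (x_{k,i} - mean_i) · (x_{k,j} - mean_j), with n-1 = 4:
  s[A,A] = ((1)·(1) + (1)·(1) + (1)·(1) + (-5)·(-5) + (2)·(2)) / 4 = 32/4 = 8
  s[A,B] = ((1)·(2.2) + (1)·(-1.8) + (1)·(2.2) + (-5)·(-2.8) + (2)·(0.2)) / 4 = 17/4 = 4.25
  s[B,B] = ((2.2)·(2.2) + (-1.8)·(-1.8) + (2.2)·(2.2) + (-2.8)·(-2.8) + (0.2)·(0.2)) / 4 = 20.8/4 = 5.2
  Sample standard deviations s_i = √(s[i,i]):
  s(A) = √(8) = 2.8284
  s(B) = √(5.2) = 2.2804

Step 3 — r_{ij} = s_{ij} / (s_i · s_j):
  r[A,A] = 1 (diagonal).
  r[A,B] = 4.25 / (2.8284 · 2.2804) = 4.25 / 6.4498 = 0.6589
  r[B,B] = 1 (diagonal).

R is symmetric with unit diagonal. Assembling:

R = [[1, 0.6589],
 [0.6589, 1]]


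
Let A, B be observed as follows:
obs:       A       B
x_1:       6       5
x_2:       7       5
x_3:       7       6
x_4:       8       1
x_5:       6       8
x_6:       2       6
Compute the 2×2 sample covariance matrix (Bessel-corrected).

Step 1 — column means:
  mean(A) = (6 + 7 + 7 + 8 + 6 + 2) / 6 = 36/6 = 6
  mean(B) = (5 + 5 + 6 + 1 + 8 + 6) / 6 = 31/6 = 5.1667

Step 2 — sample covariance S[i,j] = (1/(n-1)) · Σ_k (x_{k,i} - mean_i) · (x_{k,j} - mean_j), with n-1 = 5.
  S[A,A] = ((0)·(0) + (1)·(1) + (1)·(1) + (2)·(2) + (0)·(0) + (-4)·(-4)) / 5 = 22/5 = 4.4
  S[A,B] = ((0)·(-0.1667) + (1)·(-0.1667) + (1)·(0.8333) + (2)·(-4.1667) + (0)·(2.8333) + (-4)·(0.8333)) / 5 = -11/5 = -2.2
  S[B,B] = ((-0.1667)·(-0.1667) + (-0.1667)·(-0.1667) + (0.8333)·(0.8333) + (-4.1667)·(-4.1667) + (2.8333)·(2.8333) + (0.8333)·(0.8333)) / 5 = 26.8333/5 = 5.3667

S is symmetric (S[j,i] = S[i,j]). Assembling:

S = [[4.4, -2.2],
 [-2.2, 5.3667]]


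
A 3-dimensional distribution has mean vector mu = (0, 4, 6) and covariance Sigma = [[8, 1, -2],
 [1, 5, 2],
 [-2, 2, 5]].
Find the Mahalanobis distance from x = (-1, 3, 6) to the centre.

Step 1 — centre the observation: (x - mu) = (-1, -1, 0).

Step 2 — invert Sigma (cofactor / det for 3×3, or solve directly):
  Sigma^{-1} = [[0.1556, -0.0667, 0.0889],
 [-0.0667, 0.2667, -0.1333],
 [0.0889, -0.1333, 0.2889]].

Step 3 — form the quadratic (x - mu)^T · Sigma^{-1} · (x - mu):
  Sigma^{-1} · (x - mu) = (-0.0889, -0.2, 0.0444).
  (x - mu)^T · [Sigma^{-1} · (x - mu)] = (-1)·(-0.0889) + (-1)·(-0.2) + (0)·(0.0444) = 0.2889.

Step 4 — take square root: d = √(0.2889) ≈ 0.5375.

d(x, mu) = √(0.2889) ≈ 0.5375


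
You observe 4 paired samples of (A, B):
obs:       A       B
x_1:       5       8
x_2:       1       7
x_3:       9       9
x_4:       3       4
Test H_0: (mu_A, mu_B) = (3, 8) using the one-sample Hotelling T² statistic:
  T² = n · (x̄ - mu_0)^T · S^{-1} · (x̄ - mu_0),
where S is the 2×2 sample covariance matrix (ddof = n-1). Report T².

Step 1 — sample mean vector:
  mean(A) = (5 + 1 + 9 + 3) / 4 = 18/4 = 4.5
  mean(B) = (8 + 7 + 9 + 4) / 4 = 28/4 = 7
  x̄ = (4.5, 7),  deviation x̄ - mu_0 = (4.5, 7) - (3, 8) = (1.5, -1).

Step 2 — sample covariance matrix, S[i,j] = (1/(n-1)) · Σ_k (x_{k,i} - mean_i) · (x_{k,j} - mean_j), divisor n-1 = 3:
  S[A,A] = ((0.5)·(0.5) + (-3.5)·(-3.5) + (4.5)·(4.5) + (-1.5)·(-1.5)) / 3 = 35/3 = 11.6667
  S[A,B] = ((0.5)·(1) + (-3.5)·(0) + (4.5)·(2) + (-1.5)·(-3)) / 3 = 14/3 = 4.6667
  S[B,B] = ((1)·(1) + (0)·(0) + (2)·(2) + (-3)·(-3)) / 3 = 14/3 = 4.6667
  S = [[11.6667, 4.6667],
 [4.6667, 4.6667]].

Step 3 — invert S. det(S) = 11.6667·4.6667 - (4.6667)² = 32.6667.
  S^{-1} = (1/det) · [[d, -b], [-b, a]] = [[0.1429, -0.1429],
 [-0.1429, 0.3571]].

Step 4 — quadratic form (x̄ - mu_0)^T · S^{-1} · (x̄ - mu_0):
  S^{-1} · (x̄ - mu_0) = (0.3571, -0.5714),
  (x̄ - mu_0)^T · [...] = (1.5)·(0.3571) + (-1)·(-0.5714) = 1.1071.

Step 5 — scale by n: T² = 4 · 1.1071 = 4.4286.

T² ≈ 4.4286


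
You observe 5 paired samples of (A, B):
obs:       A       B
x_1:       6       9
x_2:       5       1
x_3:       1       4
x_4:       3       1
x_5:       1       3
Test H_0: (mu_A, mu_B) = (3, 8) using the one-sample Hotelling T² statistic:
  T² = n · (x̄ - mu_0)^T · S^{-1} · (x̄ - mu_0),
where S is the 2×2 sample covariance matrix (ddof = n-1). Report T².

Step 1 — sample mean vector:
  mean(A) = (6 + 5 + 1 + 3 + 1) / 5 = 16/5 = 3.2
  mean(B) = (9 + 1 + 4 + 1 + 3) / 5 = 18/5 = 3.6
  x̄ = (3.2, 3.6),  deviation x̄ - mu_0 = (3.2, 3.6) - (3, 8) = (0.2, -4.4).

Step 2 — sample covariance matrix, S[i,j] = (1/(n-1)) · Σ_k (x_{k,i} - mean_i) · (x_{k,j} - mean_j), divisor n-1 = 4:
  S[A,A] = ((2.8)·(2.8) + (1.8)·(1.8) + (-2.2)·(-2.2) + (-0.2)·(-0.2) + (-2.2)·(-2.2)) / 4 = 20.8/4 = 5.2
  S[A,B] = ((2.8)·(5.4) + (1.8)·(-2.6) + (-2.2)·(0.4) + (-0.2)·(-2.6) + (-2.2)·(-0.6)) / 4 = 11.4/4 = 2.85
  S[B,B] = ((5.4)·(5.4) + (-2.6)·(-2.6) + (0.4)·(0.4) + (-2.6)·(-2.6) + (-0.6)·(-0.6)) / 4 = 43.2/4 = 10.8
  S = [[5.2, 2.85],
 [2.85, 10.8]].

Step 3 — invert S. det(S) = 5.2·10.8 - (2.85)² = 48.0375.
  S^{-1} = (1/det) · [[d, -b], [-b, a]] = [[0.2248, -0.0593],
 [-0.0593, 0.1082]].

Step 4 — quadratic form (x̄ - mu_0)^T · S^{-1} · (x̄ - mu_0):
  S^{-1} · (x̄ - mu_0) = (0.306, -0.4882),
  (x̄ - mu_0)^T · [...] = (0.2)·(0.306) + (-4.4)·(-0.4882) = 2.2091.

Step 5 — scale by n: T² = 5 · 2.2091 = 11.0455.

T² ≈ 11.0455


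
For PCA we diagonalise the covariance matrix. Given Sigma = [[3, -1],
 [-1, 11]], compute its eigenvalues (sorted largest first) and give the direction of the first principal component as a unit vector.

Step 1 — characteristic polynomial of 2×2 Sigma:
  det(Sigma - λI) = λ² - trace · λ + det = 0.
  trace = 3 + 11 = 14, det = 3·11 - (-1)² = 32.
Step 2 — discriminant:
  Δ = trace² - 4·det = 196 - 128 = 68.
Step 3 — eigenvalues:
  λ = (trace ± √Δ)/2 = (14 ± 8.2462)/2,
  λ_1 = 11.1231,  λ_2 = 2.8769.

Step 4 — unit eigenvector for λ_1: solve (Sigma - λ_1 I)v = 0. First row:
  (3 - 11.1231)·v_x + (-1)·v_y = 0, i.e. (-8.1231)·v_x + (-1)·v_y = 0,
  so v ∝ (b, λ_1 - a) = (-1, 8.1231); multiply by -1 so the first entry is positive: u = (1, -8.1231).
  ||u|| = √((1)² + (-8.1231)²) = √(66.9848) ≈ 8.1844,
  v_1 = u/||u|| ≈ (0.1222, -0.9925) (||v_1|| = 1).

λ_1 = 11.1231,  λ_2 = 2.8769;  v_1 ≈ (0.1222, -0.9925)


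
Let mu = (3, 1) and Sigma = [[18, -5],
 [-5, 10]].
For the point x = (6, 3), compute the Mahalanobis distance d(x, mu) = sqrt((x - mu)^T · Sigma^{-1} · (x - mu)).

Step 1 — centre the observation: (x - mu) = (3, 2).

Step 2 — invert Sigma. det(Sigma) = 18·10 - (-5)² = 155.
  Sigma^{-1} = (1/det) · [[d, -b], [-b, a]] = [[0.0645, 0.0323],
 [0.0323, 0.1161]].

Step 3 — form the quadratic (x - mu)^T · Sigma^{-1} · (x - mu):
  Sigma^{-1} · (x - mu) = (0.2581, 0.329).
  (x - mu)^T · [Sigma^{-1} · (x - mu)] = (3)·(0.2581) + (2)·(0.329) = 1.4323.

Step 4 — take square root: d = √(1.4323) ≈ 1.1968.

d(x, mu) = √(1.4323) ≈ 1.1968


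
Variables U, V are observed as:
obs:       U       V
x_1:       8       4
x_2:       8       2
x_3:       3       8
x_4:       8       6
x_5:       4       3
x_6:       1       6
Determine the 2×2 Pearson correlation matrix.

Step 1 — column means:
  mean(U) = (8 + 8 + 3 + 8 + 4 + 1) / 6 = 32/6 = 5.3333
  mean(V) = (4 + 2 + 8 + 6 + 3 + 6) / 6 = 29/6 = 4.8333

Step 2 — sample variances and covariances s[i,j] = (1/(n-1)) · Σ_k (x_{k,i} - mean_i) · (x_{k,j} - mean_j), with n-1 = 5:
  s[U,U] = ((2.6667)·(2.6667) + (2.6667)·(2.6667) + (-2.3333)·(-2.3333) + (2.6667)·(2.6667) + (-1.3333)·(-1.3333) + (-4.3333)·(-4.3333)) / 5 = 47.3333/5 = 9.4667
  s[U,V] = ((2.6667)·(-0.8333) + (2.6667)·(-2.8333) + (-2.3333)·(3.1667) + (2.6667)·(1.1667) + (-1.3333)·(-1.8333) + (-4.3333)·(1.1667)) / 5 = -16.6667/5 = -3.3333
  s[V,V] = ((-0.8333)·(-0.8333) + (-2.8333)·(-2.8333) + (3.1667)·(3.1667) + (1.1667)·(1.1667) + (-1.8333)·(-1.8333) + (1.1667)·(1.1667)) / 5 = 24.8333/5 = 4.9667
  Sample standard deviations s_i = √(s[i,i]):
  s(U) = √(9.4667) = 3.0768
  s(V) = √(4.9667) = 2.2286

Step 3 — r_{ij} = s_{ij} / (s_i · s_j):
  r[U,U] = 1 (diagonal).
  r[U,V] = -3.3333 / (3.0768 · 2.2286) = -3.3333 / 6.857 = -0.4861
  r[V,V] = 1 (diagonal).

R is symmetric with unit diagonal. Assembling:

R = [[1, -0.4861],
 [-0.4861, 1]]


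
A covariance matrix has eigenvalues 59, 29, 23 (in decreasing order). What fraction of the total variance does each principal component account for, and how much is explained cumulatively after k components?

Step 1 — total variance = trace(Sigma) = Σ λ_i = 59 + 29 + 23 = 111.

Step 2 — fraction explained by component i = λ_i / Σ λ:
  PC1: 59/111 = 0.5315
  PC2: 29/111 = 0.2613
  PC3: 23/111 = 0.2072

Step 3 — cumulative fraction after k components = (λ_1 + ... + λ_k) / Σ λ:
  k = 1: 59/111 = 0.5315
  k = 2: (59 + 29)/111 = 88/111 = 0.7928
  k = 3: (59 + 29 + 23)/111 = 111/111 = 1

Summary (fraction, with percent):

explained: PC1 0.5315 (53.15%), PC2 0.2613 (26.13%), PC3 0.2072 (20.72%);  cumulative: 0.5315, 0.7928, 1


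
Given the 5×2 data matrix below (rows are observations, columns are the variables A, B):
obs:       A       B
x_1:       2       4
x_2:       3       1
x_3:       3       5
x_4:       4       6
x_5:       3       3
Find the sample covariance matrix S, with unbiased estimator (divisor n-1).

Step 1 — column means:
  mean(A) = (2 + 3 + 3 + 4 + 3) / 5 = 15/5 = 3
  mean(B) = (4 + 1 + 5 + 6 + 3) / 5 = 19/5 = 3.8

Step 2 — sample covariance S[i,j] = (1/(n-1)) · Σ_k (x_{k,i} - mean_i) · (x_{k,j} - mean_j), with n-1 = 4.
  S[A,A] = ((-1)·(-1) + (0)·(0) + (0)·(0) + (1)·(1) + (0)·(0)) / 4 = 2/4 = 0.5
  S[A,B] = ((-1)·(0.2) + (0)·(-2.8) + (0)·(1.2) + (1)·(2.2) + (0)·(-0.8)) / 4 = 2/4 = 0.5
  S[B,B] = ((0.2)·(0.2) + (-2.8)·(-2.8) + (1.2)·(1.2) + (2.2)·(2.2) + (-0.8)·(-0.8)) / 4 = 14.8/4 = 3.7

S is symmetric (S[j,i] = S[i,j]). Assembling:

S = [[0.5, 0.5],
 [0.5, 3.7]]


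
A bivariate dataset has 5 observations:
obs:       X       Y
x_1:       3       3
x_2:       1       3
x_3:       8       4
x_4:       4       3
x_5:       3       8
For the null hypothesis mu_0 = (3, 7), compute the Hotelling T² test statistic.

Step 1 — sample mean vector:
  mean(X) = (3 + 1 + 8 + 4 + 3) / 5 = 19/5 = 3.8
  mean(Y) = (3 + 3 + 4 + 3 + 8) / 5 = 21/5 = 4.2
  x̄ = (3.8, 4.2),  deviation x̄ - mu_0 = (3.8, 4.2) - (3, 7) = (0.8, -2.8).

Step 2 — sample covariance matrix, S[i,j] = (1/(n-1)) · Σ_k (x_{k,i} - mean_i) · (x_{k,j} - mean_j), divisor n-1 = 4:
  S[X,X] = ((-0.8)·(-0.8) + (-2.8)·(-2.8) + (4.2)·(4.2) + (0.2)·(0.2) + (-0.8)·(-0.8)) / 4 = 26.8/4 = 6.7
  S[X,Y] = ((-0.8)·(-1.2) + (-2.8)·(-1.2) + (4.2)·(-0.2) + (0.2)·(-1.2) + (-0.8)·(3.8)) / 4 = 0.2/4 = 0.05
  S[Y,Y] = ((-1.2)·(-1.2) + (-1.2)·(-1.2) + (-0.2)·(-0.2) + (-1.2)·(-1.2) + (3.8)·(3.8)) / 4 = 18.8/4 = 4.7
  S = [[6.7, 0.05],
 [0.05, 4.7]].

Step 3 — invert S. det(S) = 6.7·4.7 - (0.05)² = 31.4875.
  S^{-1} = (1/det) · [[d, -b], [-b, a]] = [[0.1493, -0.0016],
 [-0.0016, 0.2128]].

Step 4 — quadratic form (x̄ - mu_0)^T · S^{-1} · (x̄ - mu_0):
  S^{-1} · (x̄ - mu_0) = (0.1239, -0.5971),
  (x̄ - mu_0)^T · [...] = (0.8)·(0.1239) + (-2.8)·(-0.5971) = 1.7709.

Step 5 — scale by n: T² = 5 · 1.7709 = 8.8543.

T² ≈ 8.8543


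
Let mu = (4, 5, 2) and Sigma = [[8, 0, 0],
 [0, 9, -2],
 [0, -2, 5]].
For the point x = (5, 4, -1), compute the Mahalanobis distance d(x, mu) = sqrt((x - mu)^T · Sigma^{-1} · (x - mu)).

Step 1 — centre the observation: (x - mu) = (1, -1, -3).

Step 2 — invert Sigma (cofactor / det for 3×3, or solve directly):
  Sigma^{-1} = [[0.125, 0, 0],
 [0, 0.122, 0.0488],
 [0, 0.0488, 0.2195]].

Step 3 — form the quadratic (x - mu)^T · Sigma^{-1} · (x - mu):
  Sigma^{-1} · (x - mu) = (0.125, -0.2683, -0.7073).
  (x - mu)^T · [Sigma^{-1} · (x - mu)] = (1)·(0.125) + (-1)·(-0.2683) + (-3)·(-0.7073) = 2.5152.

Step 4 — take square root: d = √(2.5152) ≈ 1.586.

d(x, mu) = √(2.5152) ≈ 1.586


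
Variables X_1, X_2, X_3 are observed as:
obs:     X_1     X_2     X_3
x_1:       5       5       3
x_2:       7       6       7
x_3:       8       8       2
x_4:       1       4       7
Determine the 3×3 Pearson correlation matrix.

Step 1 — column means:
  mean(X_1) = (5 + 7 + 8 + 1) / 4 = 21/4 = 5.25
  mean(X_2) = (5 + 6 + 8 + 4) / 4 = 23/4 = 5.75
  mean(X_3) = (3 + 7 + 2 + 7) / 4 = 19/4 = 4.75

Step 2 — sample variances and covariances s[i,j] = (1/(n-1)) · Σ_k (x_{k,i} - mean_i) · (x_{k,j} - mean_j), with n-1 = 3:
  s[X_1,X_1] = ((-0.25)·(-0.25) + (1.75)·(1.75) + (2.75)·(2.75) + (-4.25)·(-4.25)) / 3 = 28.75/3 = 9.5833
  s[X_1,X_2] = ((-0.25)·(-0.75) + (1.75)·(0.25) + (2.75)·(2.25) + (-4.25)·(-1.75)) / 3 = 14.25/3 = 4.75
  s[X_1,X_3] = ((-0.25)·(-1.75) + (1.75)·(2.25) + (2.75)·(-2.75) + (-4.25)·(2.25)) / 3 = -12.75/3 = -4.25
  s[X_2,X_2] = ((-0.75)·(-0.75) + (0.25)·(0.25) + (2.25)·(2.25) + (-1.75)·(-1.75)) / 3 = 8.75/3 = 2.9167
  s[X_2,X_3] = ((-0.75)·(-1.75) + (0.25)·(2.25) + (2.25)·(-2.75) + (-1.75)·(2.25)) / 3 = -8.25/3 = -2.75
  s[X_3,X_3] = ((-1.75)·(-1.75) + (2.25)·(2.25) + (-2.75)·(-2.75) + (2.25)·(2.25)) / 3 = 20.75/3 = 6.9167
  Sample standard deviations s_i = √(s[i,i]):
  s(X_1) = √(9.5833) = 3.0957
  s(X_2) = √(2.9167) = 1.7078
  s(X_3) = √(6.9167) = 2.63

Step 3 — r_{ij} = s_{ij} / (s_i · s_j):
  r[X_1,X_1] = 1 (diagonal).
  r[X_1,X_2] = 4.75 / (3.0957 · 1.7078) = 4.75 / 5.2869 = 0.8984
  r[X_1,X_3] = -4.25 / (3.0957 · 2.63) = -4.25 / 8.1415 = -0.522
  r[X_2,X_2] = 1 (diagonal).
  r[X_2,X_3] = -2.75 / (1.7078 · 2.63) = -2.75 / 4.4915 = -0.6123
  r[X_3,X_3] = 1 (diagonal).

R is symmetric with unit diagonal. Assembling:

R = [[1, 0.8984, -0.522],
 [0.8984, 1, -0.6123],
 [-0.522, -0.6123, 1]]


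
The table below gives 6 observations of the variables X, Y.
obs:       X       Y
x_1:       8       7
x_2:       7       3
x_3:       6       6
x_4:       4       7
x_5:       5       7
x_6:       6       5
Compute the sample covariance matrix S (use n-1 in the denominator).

Step 1 — column means:
  mean(X) = (8 + 7 + 6 + 4 + 5 + 6) / 6 = 36/6 = 6
  mean(Y) = (7 + 3 + 6 + 7 + 7 + 5) / 6 = 35/6 = 5.8333

Step 2 — sample covariance S[i,j] = (1/(n-1)) · Σ_k (x_{k,i} - mean_i) · (x_{k,j} - mean_j), with n-1 = 5.
  S[X,X] = ((2)·(2) + (1)·(1) + (0)·(0) + (-2)·(-2) + (-1)·(-1) + (0)·(0)) / 5 = 10/5 = 2
  S[X,Y] = ((2)·(1.1667) + (1)·(-2.8333) + (0)·(0.1667) + (-2)·(1.1667) + (-1)·(1.1667) + (0)·(-0.8333)) / 5 = -4/5 = -0.8
  S[Y,Y] = ((1.1667)·(1.1667) + (-2.8333)·(-2.8333) + (0.1667)·(0.1667) + (1.1667)·(1.1667) + (1.1667)·(1.1667) + (-0.8333)·(-0.8333)) / 5 = 12.8333/5 = 2.5667

S is symmetric (S[j,i] = S[i,j]). Assembling:

S = [[2, -0.8],
 [-0.8, 2.5667]]


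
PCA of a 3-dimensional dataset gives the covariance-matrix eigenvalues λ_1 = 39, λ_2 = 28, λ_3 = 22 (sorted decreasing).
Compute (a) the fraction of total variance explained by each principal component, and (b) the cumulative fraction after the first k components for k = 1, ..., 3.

Step 1 — total variance = trace(Sigma) = Σ λ_i = 39 + 28 + 22 = 89.

Step 2 — fraction explained by component i = λ_i / Σ λ:
  PC1: 39/89 = 0.4382
  PC2: 28/89 = 0.3146
  PC3: 22/89 = 0.2472

Step 3 — cumulative fraction after k components = (λ_1 + ... + λ_k) / Σ λ:
  k = 1: 39/89 = 0.4382
  k = 2: (39 + 28)/89 = 67/89 = 0.7528
  k = 3: (39 + 28 + 22)/89 = 89/89 = 1

Summary (fraction, with percent):

explained: PC1 0.4382 (43.82%), PC2 0.3146 (31.46%), PC3 0.2472 (24.72%);  cumulative: 0.4382, 0.7528, 1


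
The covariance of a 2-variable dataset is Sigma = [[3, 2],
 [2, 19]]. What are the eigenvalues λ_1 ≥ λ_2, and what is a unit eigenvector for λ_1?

Step 1 — characteristic polynomial of 2×2 Sigma:
  det(Sigma - λI) = λ² - trace · λ + det = 0.
  trace = 3 + 19 = 22, det = 3·19 - (2)² = 53.
Step 2 — discriminant:
  Δ = trace² - 4·det = 484 - 212 = 272.
Step 3 — eigenvalues:
  λ = (trace ± √Δ)/2 = (22 ± 16.4924)/2,
  λ_1 = 19.2462,  λ_2 = 2.7538.

Step 4 — unit eigenvector for λ_1: solve (Sigma - λ_1 I)v = 0. First row:
  (3 - 19.2462)·v_x + (2)·v_y = 0, i.e. (-16.2462)·v_x + (2)·v_y = 0,
  so v ∝ (b, λ_1 - a) = (2, 16.2462) = u.
  ||u|| = √((2)² + (16.2462)²) = √(267.9394) ≈ 16.3689,
  v_1 = u/||u|| ≈ (0.1222, 0.9925) (||v_1|| = 1).

λ_1 = 19.2462,  λ_2 = 2.7538;  v_1 ≈ (0.1222, 0.9925)


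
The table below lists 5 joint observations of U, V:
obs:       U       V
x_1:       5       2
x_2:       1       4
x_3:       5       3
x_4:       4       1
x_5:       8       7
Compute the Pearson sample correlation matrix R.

Step 1 — column means:
  mean(U) = (5 + 1 + 5 + 4 + 8) / 5 = 23/5 = 4.6
  mean(V) = (2 + 4 + 3 + 1 + 7) / 5 = 17/5 = 3.4

Step 2 — sample variances and covariances s[i,j] = (1/(n-1)) · Σ_k (x_{k,i} - mean_i) · (x_{k,j} - mean_j), with n-1 = 4:
  s[U,U] = ((0.4)·(0.4) + (-3.6)·(-3.6) + (0.4)·(0.4) + (-0.6)·(-0.6) + (3.4)·(3.4)) / 4 = 25.2/4 = 6.3
  s[U,V] = ((0.4)·(-1.4) + (-3.6)·(0.6) + (0.4)·(-0.4) + (-0.6)·(-2.4) + (3.4)·(3.6)) / 4 = 10.8/4 = 2.7
  s[V,V] = ((-1.4)·(-1.4) + (0.6)·(0.6) + (-0.4)·(-0.4) + (-2.4)·(-2.4) + (3.6)·(3.6)) / 4 = 21.2/4 = 5.3
  Sample standard deviations s_i = √(s[i,i]):
  s(U) = √(6.3) = 2.51
  s(V) = √(5.3) = 2.3022

Step 3 — r_{ij} = s_{ij} / (s_i · s_j):
  r[U,U] = 1 (diagonal).
  r[U,V] = 2.7 / (2.51 · 2.3022) = 2.7 / 5.7784 = 0.4673
  r[V,V] = 1 (diagonal).

R is symmetric with unit diagonal. Assembling:

R = [[1, 0.4673],
 [0.4673, 1]]


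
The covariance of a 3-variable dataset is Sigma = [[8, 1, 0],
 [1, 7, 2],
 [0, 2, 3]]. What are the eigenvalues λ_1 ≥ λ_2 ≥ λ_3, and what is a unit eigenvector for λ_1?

Step 1 — characteristic polynomial p(λ) = det(λI - Sigma) = λ³ - tr·λ² + c_1·λ - det, where tr = trace, c_1 = sum of the principal 2×2 minors, det = det(Sigma):
  tr = 8 + 7 + 3 = 18,
  c_1 = (8·7 - (1)²) + (8·3 - (0)²) + (7·3 - (2)²) = 55 + 24 + 17 = 96,
  det = 8·(7·3 - (2)²) - (1)·((1)·3 - (2)·(0)) + (0)·((1)·(2) - 7·(0)) = 8·(17) - (1)·(3) + (0)·(2) = 133.
  So p(λ) = λ³ - 18λ² + 96λ - 133.
Step 2 — look for an integer root (rational root theorem: any rational root is an integer divisor of 133). Testing λ = 7:
  p(7) = 343 - 882 + 672 - 133 = 0  ✓
  Dividing out (λ - 7): p(λ) = (λ - 7)(λ² - 11λ + 19).
Step 3 — remaining eigenvalues from the quadratic λ² - 11λ + 19 = 0:
  Δ = 11² - 4·19 = 121 - 76 = 45,  λ = (11 ± √45)/2 = (11 ± 6.7082)/2 ≈ 8.8541 or 2.1459.
  Sorted: λ_1 = 8.8541,  λ_2 = 7,  λ_3 = 2.1459  (check: sum = 18 = tr ✓).

Step 4 — unit eigenvector for λ_1 ≈ 8.8541: v spans the null space of (Sigma - λ_1 I), whose rows are
  r_1 = (-0.8541, 1, 0),  r_2 = (1, -1.8541, 2),  r_3 = (0, 2, -5.8541).
  v is orthogonal to every row, so take v ∝ r_1 × r_2 = ((1)·(2) - (0)·(-1.8541), (0)·(1) - (-0.8541)·(2), (-0.8541)·(-1.8541) - (1)·(1)) ≈ (2, 1.7082, 0.5836).
  Let u = (2, 1.7082, 0.5836).
  ||u|| = √((2)² + (1.7082)² + (0.5836)²) = √(7.2585) ≈ 2.6942,  v_1 = u/||u|| ≈ (0.7423, 0.634, 0.2166) (||v_1|| = 1).

λ_1 = 8.8541,  λ_2 = 7,  λ_3 = 2.1459;  v_1 ≈ (0.7423, 0.634, 0.2166)


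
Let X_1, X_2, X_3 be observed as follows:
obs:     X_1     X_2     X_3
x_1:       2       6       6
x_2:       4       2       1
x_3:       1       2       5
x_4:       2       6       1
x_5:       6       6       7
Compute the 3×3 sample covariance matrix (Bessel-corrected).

Step 1 — column means:
  mean(X_1) = (2 + 4 + 1 + 2 + 6) / 5 = 15/5 = 3
  mean(X_2) = (6 + 2 + 2 + 6 + 6) / 5 = 22/5 = 4.4
  mean(X_3) = (6 + 1 + 5 + 1 + 7) / 5 = 20/5 = 4

Step 2 — sample covariance S[i,j] = (1/(n-1)) · Σ_k (x_{k,i} - mean_i) · (x_{k,j} - mean_j), with n-1 = 4.
  S[X_1,X_1] = ((-1)·(-1) + (1)·(1) + (-2)·(-2) + (-1)·(-1) + (3)·(3)) / 4 = 16/4 = 4
  S[X_1,X_2] = ((-1)·(1.6) + (1)·(-2.4) + (-2)·(-2.4) + (-1)·(1.6) + (3)·(1.6)) / 4 = 4/4 = 1
  S[X_1,X_3] = ((-1)·(2) + (1)·(-3) + (-2)·(1) + (-1)·(-3) + (3)·(3)) / 4 = 5/4 = 1.25
  S[X_2,X_2] = ((1.6)·(1.6) + (-2.4)·(-2.4) + (-2.4)·(-2.4) + (1.6)·(1.6) + (1.6)·(1.6)) / 4 = 19.2/4 = 4.8
  S[X_2,X_3] = ((1.6)·(2) + (-2.4)·(-3) + (-2.4)·(1) + (1.6)·(-3) + (1.6)·(3)) / 4 = 8/4 = 2
  S[X_3,X_3] = ((2)·(2) + (-3)·(-3) + (1)·(1) + (-3)·(-3) + (3)·(3)) / 4 = 32/4 = 8

S is symmetric (S[j,i] = S[i,j]). Assembling:

S = [[4, 1, 1.25],
 [1, 4.8, 2],
 [1.25, 2, 8]]


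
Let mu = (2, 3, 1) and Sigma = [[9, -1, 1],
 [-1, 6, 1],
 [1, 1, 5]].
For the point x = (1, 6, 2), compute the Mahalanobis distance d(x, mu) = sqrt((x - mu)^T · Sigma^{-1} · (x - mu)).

Step 1 — centre the observation: (x - mu) = (-1, 3, 1).

Step 2 — invert Sigma (cofactor / det for 3×3, or solve directly):
  Sigma^{-1} = [[0.1169, 0.0242, -0.0282],
 [0.0242, 0.1774, -0.0403],
 [-0.0282, -0.0403, 0.2137]].

Step 3 — form the quadratic (x - mu)^T · Sigma^{-1} · (x - mu):
  Sigma^{-1} · (x - mu) = (-0.0726, 0.4677, 0.121).
  (x - mu)^T · [Sigma^{-1} · (x - mu)] = (-1)·(-0.0726) + (3)·(0.4677) + (1)·(0.121) = 1.5968.

Step 4 — take square root: d = √(1.5968) ≈ 1.2636.

d(x, mu) = √(1.5968) ≈ 1.2636


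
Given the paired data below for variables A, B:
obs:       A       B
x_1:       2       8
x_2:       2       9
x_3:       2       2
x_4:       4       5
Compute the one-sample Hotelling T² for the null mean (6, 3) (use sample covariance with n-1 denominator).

Step 1 — sample mean vector:
  mean(A) = (2 + 2 + 2 + 4) / 4 = 10/4 = 2.5
  mean(B) = (8 + 9 + 2 + 5) / 4 = 24/4 = 6
  x̄ = (2.5, 6),  deviation x̄ - mu_0 = (2.5, 6) - (6, 3) = (-3.5, 3).

Step 2 — sample covariance matrix, S[i,j] = (1/(n-1)) · Σ_k (x_{k,i} - mean_i) · (x_{k,j} - mean_j), divisor n-1 = 3:
  S[A,A] = ((-0.5)·(-0.5) + (-0.5)·(-0.5) + (-0.5)·(-0.5) + (1.5)·(1.5)) / 3 = 3/3 = 1
  S[A,B] = ((-0.5)·(2) + (-0.5)·(3) + (-0.5)·(-4) + (1.5)·(-1)) / 3 = -2/3 = -0.6667
  S[B,B] = ((2)·(2) + (3)·(3) + (-4)·(-4) + (-1)·(-1)) / 3 = 30/3 = 10
  S = [[1, -0.6667],
 [-0.6667, 10]].

Step 3 — invert S. det(S) = 1·10 - (-0.6667)² = 9.5556.
  S^{-1} = (1/det) · [[d, -b], [-b, a]] = [[1.0465, 0.0698],
 [0.0698, 0.1047]].

Step 4 — quadratic form (x̄ - mu_0)^T · S^{-1} · (x̄ - mu_0):
  S^{-1} · (x̄ - mu_0) = (-3.4535, 0.0698),
  (x̄ - mu_0)^T · [...] = (-3.5)·(-3.4535) + (3)·(0.0698) = 12.2965.

Step 5 — scale by n: T² = 4 · 12.2965 = 49.186.

T² ≈ 49.186


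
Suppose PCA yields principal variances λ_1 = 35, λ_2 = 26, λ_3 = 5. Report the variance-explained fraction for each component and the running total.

Step 1 — total variance = trace(Sigma) = Σ λ_i = 35 + 26 + 5 = 66.

Step 2 — fraction explained by component i = λ_i / Σ λ:
  PC1: 35/66 = 0.5303
  PC2: 26/66 = 0.3939
  PC3: 5/66 = 0.0758

Step 3 — cumulative fraction after k components = (λ_1 + ... + λ_k) / Σ λ:
  k = 1: 35/66 = 0.5303
  k = 2: (35 + 26)/66 = 61/66 = 0.9242
  k = 3: (35 + 26 + 5)/66 = 66/66 = 1

Summary (fraction, with percent):

explained: PC1 0.5303 (53.03%), PC2 0.3939 (39.39%), PC3 0.0758 (7.58%);  cumulative: 0.5303, 0.9242, 1


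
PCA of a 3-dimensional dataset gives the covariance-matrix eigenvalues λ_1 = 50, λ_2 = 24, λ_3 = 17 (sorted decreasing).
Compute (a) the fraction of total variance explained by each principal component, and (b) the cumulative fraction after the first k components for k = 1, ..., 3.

Step 1 — total variance = trace(Sigma) = Σ λ_i = 50 + 24 + 17 = 91.

Step 2 — fraction explained by component i = λ_i / Σ λ:
  PC1: 50/91 = 0.5495
  PC2: 24/91 = 0.2637
  PC3: 17/91 = 0.1868

Step 3 — cumulative fraction after k components = (λ_1 + ... + λ_k) / Σ λ:
  k = 1: 50/91 = 0.5495
  k = 2: (50 + 24)/91 = 74/91 = 0.8132
  k = 3: (50 + 24 + 17)/91 = 91/91 = 1

Summary (fraction, with percent):

explained: PC1 0.5495 (54.95%), PC2 0.2637 (26.37%), PC3 0.1868 (18.68%);  cumulative: 0.5495, 0.8132, 1


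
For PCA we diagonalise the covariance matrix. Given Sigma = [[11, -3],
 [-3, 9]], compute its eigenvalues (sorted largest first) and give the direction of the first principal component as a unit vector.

Step 1 — characteristic polynomial of 2×2 Sigma:
  det(Sigma - λI) = λ² - trace · λ + det = 0.
  trace = 11 + 9 = 20, det = 11·9 - (-3)² = 90.
Step 2 — discriminant:
  Δ = trace² - 4·det = 400 - 360 = 40.
Step 3 — eigenvalues:
  λ = (trace ± √Δ)/2 = (20 ± 6.3246)/2,
  λ_1 = 13.1623,  λ_2 = 6.8377.

Step 4 — unit eigenvector for λ_1: solve (Sigma - λ_1 I)v = 0. First row:
  (11 - 13.1623)·v_x + (-3)·v_y = 0, i.e. (-2.1623)·v_x + (-3)·v_y = 0,
  so v ∝ (b, λ_1 - a) = (-3, 2.1623); multiply by -1 so the first entry is positive: u = (3, -2.1623).
  ||u|| = √((3)² + (-2.1623)²) = √(13.6754) ≈ 3.698,
  v_1 = u/||u|| ≈ (0.8112, -0.5847) (||v_1|| = 1).

λ_1 = 13.1623,  λ_2 = 6.8377;  v_1 ≈ (0.8112, -0.5847)


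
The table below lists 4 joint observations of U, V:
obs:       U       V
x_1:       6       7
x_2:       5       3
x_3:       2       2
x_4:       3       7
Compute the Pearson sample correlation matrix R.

Step 1 — column means:
  mean(U) = (6 + 5 + 2 + 3) / 4 = 16/4 = 4
  mean(V) = (7 + 3 + 2 + 7) / 4 = 19/4 = 4.75

Step 2 — sample variances and covariances s[i,j] = (1/(n-1)) · Σ_k (x_{k,i} - mean_i) · (x_{k,j} - mean_j), with n-1 = 3:
  s[U,U] = ((2)·(2) + (1)·(1) + (-2)·(-2) + (-1)·(-1)) / 3 = 10/3 = 3.3333
  s[U,V] = ((2)·(2.25) + (1)·(-1.75) + (-2)·(-2.75) + (-1)·(2.25)) / 3 = 6/3 = 2
  s[V,V] = ((2.25)·(2.25) + (-1.75)·(-1.75) + (-2.75)·(-2.75) + (2.25)·(2.25)) / 3 = 20.75/3 = 6.9167
  Sample standard deviations s_i = √(s[i,i]):
  s(U) = √(3.3333) = 1.8257
  s(V) = √(6.9167) = 2.63

Step 3 — r_{ij} = s_{ij} / (s_i · s_j):
  r[U,U] = 1 (diagonal).
  r[U,V] = 2 / (1.8257 · 2.63) = 2 / 4.8016 = 0.4165
  r[V,V] = 1 (diagonal).

R is symmetric with unit diagonal. Assembling:

R = [[1, 0.4165],
 [0.4165, 1]]


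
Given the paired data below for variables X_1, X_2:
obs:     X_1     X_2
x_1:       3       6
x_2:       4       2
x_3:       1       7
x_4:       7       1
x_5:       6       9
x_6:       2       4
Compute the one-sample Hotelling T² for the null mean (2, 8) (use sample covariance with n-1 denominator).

Step 1 — sample mean vector:
  mean(X_1) = (3 + 4 + 1 + 7 + 6 + 2) / 6 = 23/6 = 3.8333
  mean(X_2) = (6 + 2 + 7 + 1 + 9 + 4) / 6 = 29/6 = 4.8333
  x̄ = (3.8333, 4.8333),  deviation x̄ - mu_0 = (3.8333, 4.8333) - (2, 8) = (1.8333, -3.1667).

Step 2 — sample covariance matrix, S[i,j] = (1/(n-1)) · Σ_k (x_{k,i} - mean_i) · (x_{k,j} - mean_j), divisor n-1 = 5:
  S[X_1,X_1] = ((-0.8333)·(-0.8333) + (0.1667)·(0.1667) + (-2.8333)·(-2.8333) + (3.1667)·(3.1667) + (2.1667)·(2.1667) + (-1.8333)·(-1.8333)) / 5 = 26.8333/5 = 5.3667
  S[X_1,X_2] = ((-0.8333)·(1.1667) + (0.1667)·(-2.8333) + (-2.8333)·(2.1667) + (3.1667)·(-3.8333) + (2.1667)·(4.1667) + (-1.8333)·(-0.8333)) / 5 = -9.1667/5 = -1.8333
  S[X_2,X_2] = ((1.1667)·(1.1667) + (-2.8333)·(-2.8333) + (2.1667)·(2.1667) + (-3.8333)·(-3.8333) + (4.1667)·(4.1667) + (-0.8333)·(-0.8333)) / 5 = 46.8333/5 = 9.3667
  S = [[5.3667, -1.8333],
 [-1.8333, 9.3667]].

Step 3 — invert S. det(S) = 5.3667·9.3667 - (-1.8333)² = 46.9067.
  S^{-1} = (1/det) · [[d, -b], [-b, a]] = [[0.1997, 0.0391],
 [0.0391, 0.1144]].

Step 4 — quadratic form (x̄ - mu_0)^T · S^{-1} · (x̄ - mu_0):
  S^{-1} · (x̄ - mu_0) = (0.2423, -0.2906),
  (x̄ - mu_0)^T · [...] = (1.8333)·(0.2423) + (-3.1667)·(-0.2906) = 1.3646.

Step 5 — scale by n: T² = 6 · 1.3646 = 8.1879.

T² ≈ 8.1879


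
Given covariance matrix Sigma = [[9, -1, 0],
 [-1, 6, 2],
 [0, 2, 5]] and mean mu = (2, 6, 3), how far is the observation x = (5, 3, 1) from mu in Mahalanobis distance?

Step 1 — centre the observation: (x - mu) = (3, -3, -2).

Step 2 — invert Sigma (cofactor / det for 3×3, or solve directly):
  Sigma^{-1} = [[0.1135, 0.0218, -0.0087],
 [0.0218, 0.1965, -0.0786],
 [-0.0087, -0.0786, 0.2314]].

Step 3 — form the quadratic (x - mu)^T · Sigma^{-1} · (x - mu):
  Sigma^{-1} · (x - mu) = (0.2926, -0.3668, -0.2533).
  (x - mu)^T · [Sigma^{-1} · (x - mu)] = (3)·(0.2926) + (-3)·(-0.3668) + (-2)·(-0.2533) = 2.4847.

Step 4 — take square root: d = √(2.4847) ≈ 1.5763.

d(x, mu) = √(2.4847) ≈ 1.5763


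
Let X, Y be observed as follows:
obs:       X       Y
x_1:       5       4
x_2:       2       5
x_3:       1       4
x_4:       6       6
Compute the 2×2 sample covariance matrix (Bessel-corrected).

Step 1 — column means:
  mean(X) = (5 + 2 + 1 + 6) / 4 = 14/4 = 3.5
  mean(Y) = (4 + 5 + 4 + 6) / 4 = 19/4 = 4.75

Step 2 — sample covariance S[i,j] = (1/(n-1)) · Σ_k (x_{k,i} - mean_i) · (x_{k,j} - mean_j), with n-1 = 3.
  S[X,X] = ((1.5)·(1.5) + (-1.5)·(-1.5) + (-2.5)·(-2.5) + (2.5)·(2.5)) / 3 = 17/3 = 5.6667
  S[X,Y] = ((1.5)·(-0.75) + (-1.5)·(0.25) + (-2.5)·(-0.75) + (2.5)·(1.25)) / 3 = 3.5/3 = 1.1667
  S[Y,Y] = ((-0.75)·(-0.75) + (0.25)·(0.25) + (-0.75)·(-0.75) + (1.25)·(1.25)) / 3 = 2.75/3 = 0.9167

S is symmetric (S[j,i] = S[i,j]). Assembling:

S = [[5.6667, 1.1667],
 [1.1667, 0.9167]]


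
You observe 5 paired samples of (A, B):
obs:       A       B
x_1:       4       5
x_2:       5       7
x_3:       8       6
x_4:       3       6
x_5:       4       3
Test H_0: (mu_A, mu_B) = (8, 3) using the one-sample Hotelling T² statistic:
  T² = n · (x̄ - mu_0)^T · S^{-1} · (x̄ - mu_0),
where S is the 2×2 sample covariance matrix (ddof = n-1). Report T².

Step 1 — sample mean vector:
  mean(A) = (4 + 5 + 8 + 3 + 4) / 5 = 24/5 = 4.8
  mean(B) = (5 + 7 + 6 + 6 + 3) / 5 = 27/5 = 5.4
  x̄ = (4.8, 5.4),  deviation x̄ - mu_0 = (4.8, 5.4) - (8, 3) = (-3.2, 2.4).

Step 2 — sample covariance matrix, S[i,j] = (1/(n-1)) · Σ_k (x_{k,i} - mean_i) · (x_{k,j} - mean_j), divisor n-1 = 4:
  S[A,A] = ((-0.8)·(-0.8) + (0.2)·(0.2) + (3.2)·(3.2) + (-1.8)·(-1.8) + (-0.8)·(-0.8)) / 4 = 14.8/4 = 3.7
  S[A,B] = ((-0.8)·(-0.4) + (0.2)·(1.6) + (3.2)·(0.6) + (-1.8)·(0.6) + (-0.8)·(-2.4)) / 4 = 3.4/4 = 0.85
  S[B,B] = ((-0.4)·(-0.4) + (1.6)·(1.6) + (0.6)·(0.6) + (0.6)·(0.6) + (-2.4)·(-2.4)) / 4 = 9.2/4 = 2.3
  S = [[3.7, 0.85],
 [0.85, 2.3]].

Step 3 — invert S. det(S) = 3.7·2.3 - (0.85)² = 7.7875.
  S^{-1} = (1/det) · [[d, -b], [-b, a]] = [[0.2953, -0.1091],
 [-0.1091, 0.4751]].

Step 4 — quadratic form (x̄ - mu_0)^T · S^{-1} · (x̄ - mu_0):
  S^{-1} · (x̄ - mu_0) = (-1.2071, 1.4896),
  (x̄ - mu_0)^T · [...] = (-3.2)·(-1.2071) + (2.4)·(1.4896) = 7.4376.

Step 5 — scale by n: T² = 5 · 7.4376 = 37.1878.

T² ≈ 37.1878


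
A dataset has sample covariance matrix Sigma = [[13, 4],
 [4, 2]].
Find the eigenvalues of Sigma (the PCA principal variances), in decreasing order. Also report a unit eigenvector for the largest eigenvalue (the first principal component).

Step 1 — characteristic polynomial of 2×2 Sigma:
  det(Sigma - λI) = λ² - trace · λ + det = 0.
  trace = 13 + 2 = 15, det = 13·2 - (4)² = 10.
Step 2 — discriminant:
  Δ = trace² - 4·det = 225 - 40 = 185.
Step 3 — eigenvalues:
  λ = (trace ± √Δ)/2 = (15 ± 13.6015)/2,
  λ_1 = 14.3007,  λ_2 = 0.6993.

Step 4 — unit eigenvector for λ_1: solve (Sigma - λ_1 I)v = 0. First row:
  (13 - 14.3007)·v_x + (4)·v_y = 0, i.e. (-1.3007)·v_x + (4)·v_y = 0,
  so v ∝ (b, λ_1 - a) = (4, 1.3007) = u.
  ||u|| = √((4)² + (1.3007)²) = √(17.6919) ≈ 4.2062,
  v_1 = u/||u|| ≈ (0.951, 0.3092) (||v_1|| = 1).

λ_1 = 14.3007,  λ_2 = 0.6993;  v_1 ≈ (0.951, 0.3092)


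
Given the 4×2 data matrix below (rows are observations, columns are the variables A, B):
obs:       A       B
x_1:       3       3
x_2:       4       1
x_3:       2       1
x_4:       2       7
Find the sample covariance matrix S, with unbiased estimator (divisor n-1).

Step 1 — column means:
  mean(A) = (3 + 4 + 2 + 2) / 4 = 11/4 = 2.75
  mean(B) = (3 + 1 + 1 + 7) / 4 = 12/4 = 3

Step 2 — sample covariance S[i,j] = (1/(n-1)) · Σ_k (x_{k,i} - mean_i) · (x_{k,j} - mean_j), with n-1 = 3.
  S[A,A] = ((0.25)·(0.25) + (1.25)·(1.25) + (-0.75)·(-0.75) + (-0.75)·(-0.75)) / 3 = 2.75/3 = 0.9167
  S[A,B] = ((0.25)·(0) + (1.25)·(-2) + (-0.75)·(-2) + (-0.75)·(4)) / 3 = -4/3 = -1.3333
  S[B,B] = ((0)·(0) + (-2)·(-2) + (-2)·(-2) + (4)·(4)) / 3 = 24/3 = 8

S is symmetric (S[j,i] = S[i,j]). Assembling:

S = [[0.9167, -1.3333],
 [-1.3333, 8]]


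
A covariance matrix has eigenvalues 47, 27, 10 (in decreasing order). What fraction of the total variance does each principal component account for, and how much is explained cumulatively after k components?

Step 1 — total variance = trace(Sigma) = Σ λ_i = 47 + 27 + 10 = 84.

Step 2 — fraction explained by component i = λ_i / Σ λ:
  PC1: 47/84 = 0.5595
  PC2: 27/84 = 0.3214
  PC3: 10/84 = 0.119

Step 3 — cumulative fraction after k components = (λ_1 + ... + λ_k) / Σ λ:
  k = 1: 47/84 = 0.5595
  k = 2: (47 + 27)/84 = 74/84 = 0.881
  k = 3: (47 + 27 + 10)/84 = 84/84 = 1

Summary (fraction, with percent):

explained: PC1 0.5595 (55.95%), PC2 0.3214 (32.14%), PC3 0.119 (11.9%);  cumulative: 0.5595, 0.881, 1


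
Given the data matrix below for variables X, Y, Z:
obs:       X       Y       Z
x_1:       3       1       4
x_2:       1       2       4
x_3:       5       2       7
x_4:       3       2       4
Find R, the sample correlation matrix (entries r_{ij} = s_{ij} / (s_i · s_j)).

Step 1 — column means:
  mean(X) = (3 + 1 + 5 + 3) / 4 = 12/4 = 3
  mean(Y) = (1 + 2 + 2 + 2) / 4 = 7/4 = 1.75
  mean(Z) = (4 + 4 + 7 + 4) / 4 = 19/4 = 4.75

Step 2 — sample variances and covariances s[i,j] = (1/(n-1)) · Σ_k (x_{k,i} - mean_i) · (x_{k,j} - mean_j), with n-1 = 3:
  s[X,X] = ((0)·(0) + (-2)·(-2) + (2)·(2) + (0)·(0)) / 3 = 8/3 = 2.6667
  s[X,Y] = ((0)·(-0.75) + (-2)·(0.25) + (2)·(0.25) + (0)·(0.25)) / 3 = 0/3 = 0
  s[X,Z] = ((0)·(-0.75) + (-2)·(-0.75) + (2)·(2.25) + (0)·(-0.75)) / 3 = 6/3 = 2
  s[Y,Y] = ((-0.75)·(-0.75) + (0.25)·(0.25) + (0.25)·(0.25) + (0.25)·(0.25)) / 3 = 0.75/3 = 0.25
  s[Y,Z] = ((-0.75)·(-0.75) + (0.25)·(-0.75) + (0.25)·(2.25) + (0.25)·(-0.75)) / 3 = 0.75/3 = 0.25
  s[Z,Z] = ((-0.75)·(-0.75) + (-0.75)·(-0.75) + (2.25)·(2.25) + (-0.75)·(-0.75)) / 3 = 6.75/3 = 2.25
  Sample standard deviations s_i = √(s[i,i]):
  s(X) = √(2.6667) = 1.633
  s(Y) = √(0.25) = 0.5
  s(Z) = √(2.25) = 1.5

Step 3 — r_{ij} = s_{ij} / (s_i · s_j):
  r[X,X] = 1 (diagonal).
  r[X,Y] = 0 / (1.633 · 0.5) = 0 / 0.8165 = 0
  r[X,Z] = 2 / (1.633 · 1.5) = 2 / 2.4495 = 0.8165
  r[Y,Y] = 1 (diagonal).
  r[Y,Z] = 0.25 / (0.5 · 1.5) = 0.25 / 0.75 = 0.3333
  r[Z,Z] = 1 (diagonal).

R is symmetric with unit diagonal. Assembling:

R = [[1, 0, 0.8165],
 [0, 1, 0.3333],
 [0.8165, 0.3333, 1]]


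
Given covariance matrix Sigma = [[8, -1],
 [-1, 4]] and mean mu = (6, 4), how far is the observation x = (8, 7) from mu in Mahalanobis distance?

Step 1 — centre the observation: (x - mu) = (2, 3).

Step 2 — invert Sigma. det(Sigma) = 8·4 - (-1)² = 31.
  Sigma^{-1} = (1/det) · [[d, -b], [-b, a]] = [[0.129, 0.0323],
 [0.0323, 0.2581]].

Step 3 — form the quadratic (x - mu)^T · Sigma^{-1} · (x - mu):
  Sigma^{-1} · (x - mu) = (0.3548, 0.8387).
  (x - mu)^T · [Sigma^{-1} · (x - mu)] = (2)·(0.3548) + (3)·(0.8387) = 3.2258.

Step 4 — take square root: d = √(3.2258) ≈ 1.7961.

d(x, mu) = √(3.2258) ≈ 1.7961


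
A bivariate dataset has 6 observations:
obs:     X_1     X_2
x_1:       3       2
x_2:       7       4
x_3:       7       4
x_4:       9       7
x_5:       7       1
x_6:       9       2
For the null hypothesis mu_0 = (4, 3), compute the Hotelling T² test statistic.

Step 1 — sample mean vector:
  mean(X_1) = (3 + 7 + 7 + 9 + 7 + 9) / 6 = 42/6 = 7
  mean(X_2) = (2 + 4 + 4 + 7 + 1 + 2) / 6 = 20/6 = 3.3333
  x̄ = (7, 3.3333),  deviation x̄ - mu_0 = (7, 3.3333) - (4, 3) = (3, 0.3333).

Step 2 — sample covariance matrix, S[i,j] = (1/(n-1)) · Σ_k (x_{k,i} - mean_i) · (x_{k,j} - mean_j), divisor n-1 = 5:
  S[X_1,X_1] = ((-4)·(-4) + (0)·(0) + (0)·(0) + (2)·(2) + (0)·(0) + (2)·(2)) / 5 = 24/5 = 4.8
  S[X_1,X_2] = ((-4)·(-1.3333) + (0)·(0.6667) + (0)·(0.6667) + (2)·(3.6667) + (0)·(-2.3333) + (2)·(-1.3333)) / 5 = 10/5 = 2
  S[X_2,X_2] = ((-1.3333)·(-1.3333) + (0.6667)·(0.6667) + (0.6667)·(0.6667) + (3.6667)·(3.6667) + (-2.3333)·(-2.3333) + (-1.3333)·(-1.3333)) / 5 = 23.3333/5 = 4.6667
  S = [[4.8, 2],
 [2, 4.6667]].

Step 3 — invert S. det(S) = 4.8·4.6667 - (2)² = 18.4.
  S^{-1} = (1/det) · [[d, -b], [-b, a]] = [[0.2536, -0.1087],
 [-0.1087, 0.2609]].

Step 4 — quadratic form (x̄ - mu_0)^T · S^{-1} · (x̄ - mu_0):
  S^{-1} · (x̄ - mu_0) = (0.7246, -0.2391),
  (x̄ - mu_0)^T · [...] = (3)·(0.7246) + (0.3333)·(-0.2391) = 2.0942.

Step 5 — scale by n: T² = 6 · 2.0942 = 12.5652.

T² ≈ 12.5652


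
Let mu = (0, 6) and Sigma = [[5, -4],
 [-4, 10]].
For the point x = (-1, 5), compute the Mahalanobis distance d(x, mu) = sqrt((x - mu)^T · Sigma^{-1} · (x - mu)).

Step 1 — centre the observation: (x - mu) = (-1, -1).

Step 2 — invert Sigma. det(Sigma) = 5·10 - (-4)² = 34.
  Sigma^{-1} = (1/det) · [[d, -b], [-b, a]] = [[0.2941, 0.1176],
 [0.1176, 0.1471]].

Step 3 — form the quadratic (x - mu)^T · Sigma^{-1} · (x - mu):
  Sigma^{-1} · (x - mu) = (-0.4118, -0.2647).
  (x - mu)^T · [Sigma^{-1} · (x - mu)] = (-1)·(-0.4118) + (-1)·(-0.2647) = 0.6765.

Step 4 — take square root: d = √(0.6765) ≈ 0.8225.

d(x, mu) = √(0.6765) ≈ 0.8225


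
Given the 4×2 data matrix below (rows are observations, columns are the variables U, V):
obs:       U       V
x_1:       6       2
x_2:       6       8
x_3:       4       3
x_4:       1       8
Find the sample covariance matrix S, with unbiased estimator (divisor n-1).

Step 1 — column means:
  mean(U) = (6 + 6 + 4 + 1) / 4 = 17/4 = 4.25
  mean(V) = (2 + 8 + 3 + 8) / 4 = 21/4 = 5.25

Step 2 — sample covariance S[i,j] = (1/(n-1)) · Σ_k (x_{k,i} - mean_i) · (x_{k,j} - mean_j), with n-1 = 3.
  S[U,U] = ((1.75)·(1.75) + (1.75)·(1.75) + (-0.25)·(-0.25) + (-3.25)·(-3.25)) / 3 = 16.75/3 = 5.5833
  S[U,V] = ((1.75)·(-3.25) + (1.75)·(2.75) + (-0.25)·(-2.25) + (-3.25)·(2.75)) / 3 = -9.25/3 = -3.0833
  S[V,V] = ((-3.25)·(-3.25) + (2.75)·(2.75) + (-2.25)·(-2.25) + (2.75)·(2.75)) / 3 = 30.75/3 = 10.25

S is symmetric (S[j,i] = S[i,j]). Assembling:

S = [[5.5833, -3.0833],
 [-3.0833, 10.25]]


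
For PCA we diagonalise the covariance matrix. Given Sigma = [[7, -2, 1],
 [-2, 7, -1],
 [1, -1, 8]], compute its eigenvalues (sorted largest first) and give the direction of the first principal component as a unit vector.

Step 1 — characteristic polynomial p(λ) = det(λI - Sigma) = λ³ - tr·λ² + c_1·λ - det, where tr = trace, c_1 = sum of the principal 2×2 minors, det = det(Sigma):
  tr = 7 + 7 + 8 = 22,
  c_1 = (7·7 - (-2)²) + (7·8 - (1)²) + (7·8 - (-1)²) = 45 + 55 + 55 = 155,
  det = 7·(7·8 - (-1)²) - (-2)·((-2)·8 - (-1)·(1)) + (1)·((-2)·(-1) - 7·(1)) = 7·(55) - (-2)·(-15) + (1)·(-5) = 350.
  So p(λ) = λ³ - 22λ² + 155λ - 350.
Step 2 — look for an integer root (rational root theorem: any rational root is an integer divisor of 350). Testing λ = 5:
  p(5) = 125 - 550 + 775 - 350 = 0  ✓
  Dividing out (λ - 5): p(λ) = (λ - 5)(λ² - 17λ + 70).
Step 3 — remaining eigenvalues from the quadratic λ² - 17λ + 70 = 0:
  Δ = 17² - 4·70 = 289 - 280 = 9,  λ = (17 ± √9)/2 = (17 ± 3)/2 = 10 or 7.
  Sorted: λ_1 = 10,  λ_2 = 7,  λ_3 = 5  (check: sum = 22 = tr ✓).

Step 4 — unit eigenvector for λ_1 = 10: v spans the null space of (Sigma - λ_1 I), whose rows are
  r_1 = (-3, -2, 1),  r_2 = (-2, -3, -1),  r_3 = (1, -1, -2).
  v is orthogonal to every row, so take v ∝ r_1 × r_2 = ((-2)·(-1) - (1)·(-3), (1)·(-2) - (-3)·(-1), (-3)·(-3) - (-2)·(-2)) = (5, -5, 5).
  Rescale (divide by 5): u = (1, -1, 1).
  ||u|| = √((1)² + (-1)² + (1)²) = √(3) ≈ 1.7321,  v_1 = u/||u|| ≈ (0.5774, -0.5774, 0.5774) (||v_1|| = 1).

λ_1 = 10,  λ_2 = 7,  λ_3 = 5;  v_1 ≈ (0.5774, -0.5774, 0.5774)
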